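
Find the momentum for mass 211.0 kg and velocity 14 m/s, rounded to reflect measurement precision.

momentum = 211.0 kg × 14 m/s = 2954 kg·m/s.
211.0 has 4 significant figures; 14 has 2.
Division/multiplication keeps the fewest: 2 significant figures.
Rounded: 3.0 × 10^3 kg·m/s.

3.0 × 10^3 kg·m/s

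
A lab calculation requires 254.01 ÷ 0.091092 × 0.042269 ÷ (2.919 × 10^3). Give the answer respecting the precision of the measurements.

254.01 ÷ 0.091092 × 0.042269 ÷ (2.919 × 10^3) = 0.040379269274…
Multiplication/division keeps the fewest significant figures: 254.01 → 5 s.f., 0.091092 → 5 s.f., 0.042269 → 5 s.f., 2.919 × 10^3 → 4 s.f.; limit is 4.
Rounded to 4 significant figures: 0.04038.

0.04038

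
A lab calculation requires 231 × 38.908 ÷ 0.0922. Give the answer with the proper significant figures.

9.75 × 10^4

231 × 38.908 ÷ 0.0922 = 97480.9978308…
Multiplication/division keeps the fewest significant figures: 231 → 3 s.f., 38.908 → 5 s.f., 0.0922 → 3 s.f.; limit is 3.
Rounded to 3 significant figures: 9.75 × 10^4.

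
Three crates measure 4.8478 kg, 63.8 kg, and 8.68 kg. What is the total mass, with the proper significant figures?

77.3 kg

4.8478 kg + 63.8 kg + 8.68 kg = 77.3278 kg.
Addition/subtraction keeps the fewest decimal places: 4.8478 → 4 decimal places, 63.8 → 1 decimal place, 8.68 → 2 decimal places; limit is 1.
Rounded to 1 decimal place: 77.3 kg.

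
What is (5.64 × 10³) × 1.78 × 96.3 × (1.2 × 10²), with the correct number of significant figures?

(5.64 × 10³) × 1.78 × 96.3 × (1.2 × 10²) = 116012995.2
Multiplication/division keeps the fewest significant figures: 5.64 × 10³ → 3 s.f., 1.78 → 3 s.f., 96.3 → 3 s.f., 1.2 × 10² → 2 s.f.; limit is 2.
Rounded to 2 significant figures: 1.2 × 10⁸.

1.2 × 10⁸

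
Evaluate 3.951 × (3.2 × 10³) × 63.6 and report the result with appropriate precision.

8.0 × 10⁵

3.951 × (3.2 × 10³) × 63.6 = 804107.52
Multiplication/division keeps the fewest significant figures: 3.951 → 4 s.f., 3.2 × 10³ → 2 s.f., 63.6 → 3 s.f.; limit is 2.
Rounded to 2 significant figures: 8.0 × 10⁵.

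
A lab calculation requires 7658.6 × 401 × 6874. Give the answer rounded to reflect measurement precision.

2.11 × 10¹⁰

7658.6 × 401 × 6874 = 2.11107317764 × 10^10
Multiplication/division keeps the fewest significant figures: 7658.6 → 5 s.f., 401 → 3 s.f., 6874 → 4 s.f.; limit is 3.
Rounded to 3 significant figures: 2.11 × 10¹⁰.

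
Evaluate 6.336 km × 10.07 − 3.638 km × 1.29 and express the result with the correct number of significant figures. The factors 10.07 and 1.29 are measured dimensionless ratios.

6.336 × 10.07 = 63.80352 → 63.80 km (4 s.f., last digit at the 10^-2 place).
3.638 × 1.29 = 4.69302 → 4.69 km (3 s.f., last digit at the 10^-2 place).
Difference: 59.1105 km; keep the coarser place, 10^-2.
Result: 59.11 km.

59.11 km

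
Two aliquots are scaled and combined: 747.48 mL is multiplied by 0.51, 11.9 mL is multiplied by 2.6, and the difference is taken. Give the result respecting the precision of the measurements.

747.48 × 0.51 = 381.2148 → 3.8 × 10² mL (2 s.f., last digit at the 10^1 place).
11.9 × 2.6 = 30.94 → 31 mL (2 s.f., last digit at the 10^0 place).
Difference: 350.2748 mL; keep the coarser place, 10^1.
Result: 3.5 × 10² mL.

3.5 × 10² mL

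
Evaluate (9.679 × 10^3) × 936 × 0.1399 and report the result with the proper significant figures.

(9.679 × 10^3) × 936 × 0.1399 = 1267430.2056
Multiplication/division keeps the fewest significant figures: 9.679 × 10^3 → 4 s.f., 936 → 3 s.f., 0.1399 → 4 s.f.; limit is 3.
Rounded to 3 significant figures: 1.27 × 10^6.

1.27 × 10^6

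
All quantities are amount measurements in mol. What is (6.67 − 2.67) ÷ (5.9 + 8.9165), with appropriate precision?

6.67 − 2.67 = 4.00, limited to 2 d.p. → 3 s.f.; 5.9 + 8.9165 = 14.8165, limited to 1 d.p. → 3 s.f.
Carrying full precision, 4.00 ÷ 14.8165 = 0.269969290993…; keep min(3, 3) = 3 s.f.
Rounded to 3 significant figures: 0.270.

0.270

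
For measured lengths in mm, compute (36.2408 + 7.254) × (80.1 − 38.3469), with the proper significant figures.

36.2408 + 7.254 = 43.4948, limited to 3 d.p. → 5 s.f.; 80.1 − 38.3469 = 41.7531, limited to 1 d.p. → 3 s.f.
Carrying full precision, 43.4948 × 41.7531 = 1816.04273388; keep min(5, 3) = 3 s.f.
Rounded to 3 significant figures: 1.82 × 10³ mm².

1.82 × 10³ mm²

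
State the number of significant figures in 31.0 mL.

31.0: trailing zeros after a decimal point are significant.

3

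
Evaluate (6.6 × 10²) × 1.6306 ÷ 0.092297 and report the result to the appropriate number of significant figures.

1.2 × 10⁴

(6.6 × 10²) × 1.6306 ÷ 0.092297 = 11660.140633…
Multiplication/division keeps the fewest significant figures: 6.6 × 10² → 2 s.f., 1.6306 → 5 s.f., 0.092297 → 5 s.f.; limit is 2.
Rounded to 2 significant figures: 1.2 × 10⁴.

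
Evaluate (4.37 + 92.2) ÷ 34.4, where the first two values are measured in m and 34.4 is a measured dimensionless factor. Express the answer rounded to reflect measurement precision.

4.37 m + 92.2 m = 96.57 m; the sum is limited to 1 decimal place (3 s.f.).
Carrying full precision, 96.57 ÷ 34.4 = 2.80726744186… m; 34.4 has 3 s.f., so the result keeps min(3, 3) = 3 s.f.
Rounded to 3 significant figures: 2.81 m.

2.81 m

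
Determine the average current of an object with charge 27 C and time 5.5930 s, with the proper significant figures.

4.8 A

average current = 27 C ÷ 5.5930 s = 4.82746290005… A.
27 has 2 significant figures; 5.5930 has 5.
Division/multiplication keeps the fewest: 2 significant figures.
Rounded: 4.8 A.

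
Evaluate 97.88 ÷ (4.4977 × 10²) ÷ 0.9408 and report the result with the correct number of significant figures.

97.88 ÷ (4.4977 × 10²) ÷ 0.9408 = 0.231316263082…
Multiplication/division keeps the fewest significant figures: 97.88 → 4 s.f., 4.4977 × 10² → 5 s.f., 0.9408 → 4 s.f.; limit is 4.
Rounded to 4 significant figures: 0.2313.

0.2313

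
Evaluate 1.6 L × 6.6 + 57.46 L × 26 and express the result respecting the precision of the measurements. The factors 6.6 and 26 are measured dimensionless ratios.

1.6 × 6.6 = 10.56 → 11 L (2 s.f., last digit at the 10^0 place).
57.46 × 26 = 1493.96 → 1.5 × 10^3 L (2 s.f., last digit at the 10^2 place).
Sum: 1504.52 L; keep the coarser place, 10^2.
Result: 1.5 × 10^3 L.

1.5 × 10^3 L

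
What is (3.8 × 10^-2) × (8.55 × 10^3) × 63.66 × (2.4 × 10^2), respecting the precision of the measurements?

(3.8 × 10^-2) × (8.55 × 10^3) × 63.66 × (2.4 × 10^2) = 4963952.16
Multiplication/division keeps the fewest significant figures: 3.8 × 10^-2 → 2 s.f., 8.55 × 10^3 → 3 s.f., 63.66 → 4 s.f., 2.4 × 10^2 → 2 s.f.; limit is 2.
Rounded to 2 significant figures: 5.0 × 10^6.

5.0 × 10^6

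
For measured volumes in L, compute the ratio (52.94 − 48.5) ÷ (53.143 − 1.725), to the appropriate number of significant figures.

52.94 − 48.5 = 4.44, limited to 1 d.p. → 2 s.f.; 53.143 − 1.725 = 51.418, limited to 3 d.p. → 5 s.f.
Carrying full precision, 4.44 ÷ 51.418 = 0.0863510832782…; keep min(2, 5) = 2 s.f.
Rounded to 2 significant figures: 8.6 × 10⁻².

8.6 × 10⁻²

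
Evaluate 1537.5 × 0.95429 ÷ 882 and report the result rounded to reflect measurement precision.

1.66

1537.5 × 0.95429 ÷ 882 = 1.66351573129…
Multiplication/division keeps the fewest significant figures: 1537.5 → 5 s.f., 0.95429 → 5 s.f., 882 → 3 s.f.; limit is 3.
Rounded to 3 significant figures: 1.66.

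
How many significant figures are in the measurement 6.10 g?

3

6.10: trailing zeros after a decimal point are significant.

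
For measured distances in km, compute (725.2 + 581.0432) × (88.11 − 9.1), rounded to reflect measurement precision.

1.03 × 10⁵ km²

725.2 + 581.0432 = 1306.2432, limited to 1 d.p. → 5 s.f.; 88.11 − 9.1 = 79.01, limited to 1 d.p. → 3 s.f.
Carrying full precision, 1306.2432 × 79.01 = 103206.275232; keep min(5, 3) = 3 s.f.
Rounded to 3 significant figures: 1.03 × 10⁵ km².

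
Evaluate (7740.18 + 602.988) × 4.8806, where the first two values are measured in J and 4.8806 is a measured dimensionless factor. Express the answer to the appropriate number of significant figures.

7740.18 J + 602.988 J = 8343.168 J; the sum is limited to 2 decimal places (6 s.f.).
Carrying full precision, 8343.168 × 4.8806 = 40719.6657408 J; 4.8806 has 5 s.f., so the result keeps min(6, 5) = 5 s.f.
Rounded to 5 significant figures: 4.0720 × 10^4 J.

4.0720 × 10^4 J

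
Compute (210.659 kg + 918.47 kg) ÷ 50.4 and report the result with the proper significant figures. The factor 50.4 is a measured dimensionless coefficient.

210.659 kg + 918.47 kg = 1129.129 kg; the sum is limited to 2 decimal places (6 s.f.).
Carrying full precision, 1129.129 ÷ 50.4 = 22.4033531746… kg; 50.4 has 3 s.f., so the result keeps min(6, 3) = 3 s.f.
Rounded to 3 significant figures: 22.4 kg.

22.4 kg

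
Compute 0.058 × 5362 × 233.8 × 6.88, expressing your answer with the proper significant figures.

0.058 × 5362 × 233.8 × 6.88 = 500250.749824
Multiplication/division keeps the fewest significant figures: 0.058 → 2 s.f., 5362 → 4 s.f., 233.8 → 4 s.f., 6.88 → 3 s.f.; limit is 2.
Rounded to 2 significant figures: 5.0 × 10⁵.

5.0 × 10⁵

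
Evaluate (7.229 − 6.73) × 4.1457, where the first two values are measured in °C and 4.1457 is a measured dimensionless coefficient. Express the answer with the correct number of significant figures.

7.229 °C − 6.73 °C = 0.499 °C; the difference is limited to 2 decimal places (2 s.f.).
Carrying full precision, 0.499 × 4.1457 = 2.0687043 °C; 4.1457 has 5 s.f., so the result keeps min(2, 5) = 2 s.f.
Rounded to 2 significant figures: 2.1 °C.

2.1 °C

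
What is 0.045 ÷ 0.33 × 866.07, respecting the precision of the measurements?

0.045 ÷ 0.33 × 866.07 = 118.100454545…
Multiplication/division keeps the fewest significant figures: 0.045 → 2 s.f., 0.33 → 2 s.f., 866.07 → 5 s.f.; limit is 2.
Rounded to 2 significant figures: 1.2 × 10^2.

1.2 × 10^2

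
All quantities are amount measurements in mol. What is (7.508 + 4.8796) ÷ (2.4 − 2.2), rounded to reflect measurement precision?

6 × 10¹

7.508 + 4.8796 = 12.3876, limited to 3 d.p. → 5 s.f.; 2.4 − 2.2 = 0.2, limited to 1 d.p. → 1 s.f.
Carrying full precision, 12.3876 ÷ 0.2 = 61.938; keep min(5, 1) = 1 s.f.
Rounded to 1 significant figure: 6 × 10¹.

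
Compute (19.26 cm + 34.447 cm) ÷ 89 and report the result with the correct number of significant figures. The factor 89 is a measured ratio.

0.60 cm

19.26 cm + 34.447 cm = 53.707 cm; the sum is limited to 2 decimal places (4 s.f.).
Carrying full precision, 53.707 ÷ 89 = 0.603449438202… cm; 89 has 2 s.f., so the result keeps min(4, 2) = 2 s.f.
Rounded to 2 significant figures: 0.60 cm.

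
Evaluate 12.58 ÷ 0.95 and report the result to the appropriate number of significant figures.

13

12.58 ÷ 0.95 = 13.2421052632…
Multiplication/division keeps the fewest significant figures: 12.58 → 4 s.f., 0.95 → 2 s.f.; limit is 2.
Rounded to 2 significant figures: 13.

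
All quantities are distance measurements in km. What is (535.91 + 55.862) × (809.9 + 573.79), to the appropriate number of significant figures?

8.1883 × 10^5 km²

535.91 + 55.862 = 591.772, limited to 2 d.p. → 5 s.f.; 809.9 + 573.79 = 1383.69, limited to 1 d.p. → 5 s.f.
Carrying full precision, 591.772 × 1383.69 = 818828.99868; keep min(5, 5) = 5 s.f.
Rounded to 5 significant figures: 8.1883 × 10^5 km².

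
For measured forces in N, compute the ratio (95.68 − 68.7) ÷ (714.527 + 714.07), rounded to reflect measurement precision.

95.68 − 68.7 = 26.98, limited to 1 d.p. → 3 s.f.; 714.527 + 714.07 = 1428.597, limited to 2 d.p. → 6 s.f.
Carrying full precision, 26.98 ÷ 1428.597 = 0.0188856619467…; keep min(3, 6) = 3 s.f.
Rounded to 3 significant figures: 0.0189.

0.0189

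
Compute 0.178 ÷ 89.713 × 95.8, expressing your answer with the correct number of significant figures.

0.190

0.178 ÷ 89.713 × 95.8 = 0.19007724633…
Multiplication/division keeps the fewest significant figures: 0.178 → 3 s.f., 89.713 → 5 s.f., 95.8 → 3 s.f.; limit is 3.
Rounded to 3 significant figures: 0.190.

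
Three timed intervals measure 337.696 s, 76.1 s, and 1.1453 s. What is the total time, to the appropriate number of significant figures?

414.9 s

337.696 s + 76.1 s + 1.1453 s = 414.9413 s.
Addition/subtraction keeps the fewest decimal places: 337.696 → 3 decimal places, 76.1 → 1 decimal place, 1.1453 → 4 decimal places; limit is 1.
Rounded to 1 decimal place: 414.9 s.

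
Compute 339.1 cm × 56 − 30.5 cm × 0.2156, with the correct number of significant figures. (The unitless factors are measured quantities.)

339.1 × 56 = 18989.6 → 1.9 × 10^4 cm (2 s.f., last digit at the 10^3 place).
30.5 × 0.2156 = 6.5758 → 6.58 cm (3 s.f., last digit at the 10^-2 place).
Difference: 18983.0242 cm; keep the coarser place, 10^3.
Result: 1.9 × 10^4 cm.

1.9 × 10^4 cm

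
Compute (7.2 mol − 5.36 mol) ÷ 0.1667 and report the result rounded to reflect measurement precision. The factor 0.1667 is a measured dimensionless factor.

11 mol

7.2 mol − 5.36 mol = 1.84 mol; the difference is limited to 1 decimal place (2 s.f.).
Carrying full precision, 1.84 ÷ 0.1667 = 11.0377924415… mol; 0.1667 has 4 s.f., so the result keeps min(2, 4) = 2 s.f.
Rounded to 2 significant figures: 11 mol.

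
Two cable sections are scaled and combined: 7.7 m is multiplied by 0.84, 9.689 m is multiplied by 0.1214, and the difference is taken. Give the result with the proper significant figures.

7.7 × 0.84 = 6.468 → 6.5 m (2 s.f., last digit at the 10^-1 place).
9.689 × 0.1214 = 1.1762446 → 1.176 m (4 s.f., last digit at the 10^-3 place).
Difference: 5.2917554 m; keep the coarser place, 10^-1.
Result: 5.3 m.

5.3 m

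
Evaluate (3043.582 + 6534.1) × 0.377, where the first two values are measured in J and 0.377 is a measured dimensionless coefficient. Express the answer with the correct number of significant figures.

3.61 × 10³ J

3043.582 J + 6534.1 J = 9577.682 J; the sum is limited to 1 decimal place (5 s.f.).
Carrying full precision, 9577.682 × 0.377 = 3610.786114 J; 0.377 has 3 s.f., so the result keeps min(5, 3) = 3 s.f.
Rounded to 3 significant figures: 3.61 × 10³ J.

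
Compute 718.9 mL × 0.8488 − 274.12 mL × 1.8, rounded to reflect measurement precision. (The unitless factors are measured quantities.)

718.9 × 0.8488 = 610.20232 → 6.102 × 10² mL (4 s.f., last digit at the 10^-1 place).
274.12 × 1.8 = 493.416 → 4.9 × 10² mL (2 s.f., last digit at the 10^1 place).
Difference: 116.78632 mL; keep the coarser place, 10^1.
Result: 1.2 × 10² mL.

1.2 × 10² mL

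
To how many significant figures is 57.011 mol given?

57.011: zeros between nonzero digits are significant.

5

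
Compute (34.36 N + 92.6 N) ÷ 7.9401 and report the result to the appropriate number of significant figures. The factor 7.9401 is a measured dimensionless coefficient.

34.36 N + 92.6 N = 126.96 N; the sum is limited to 1 decimal place (4 s.f.).
Carrying full precision, 126.96 ÷ 7.9401 = 15.9897230513… N; 7.9401 has 5 s.f., so the result keeps min(4, 5) = 4 s.f.
Rounded to 4 significant figures: 15.99 N.

15.99 N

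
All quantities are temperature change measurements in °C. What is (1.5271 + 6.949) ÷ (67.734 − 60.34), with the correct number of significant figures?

1.15

1.5271 + 6.949 = 8.4761, limited to 3 d.p. → 4 s.f.; 67.734 − 60.34 = 7.394, limited to 2 d.p. → 3 s.f.
Carrying full precision, 8.4761 ÷ 7.394 = 1.14634839059…; keep min(4, 3) = 3 s.f.
Rounded to 3 significant figures: 1.15.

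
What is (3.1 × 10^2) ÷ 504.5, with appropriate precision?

0.61

(3.1 × 10^2) ÷ 504.5 = 0.614469772052…
Multiplication/division keeps the fewest significant figures: 3.1 × 10^2 → 2 s.f., 504.5 → 4 s.f.; limit is 2.
Rounded to 2 significant figures: 0.61.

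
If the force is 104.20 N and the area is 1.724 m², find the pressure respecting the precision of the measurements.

60.44 Pa

pressure = 104.20 N ÷ 1.724 m² = 60.4408352668… Pa.
104.20 has 5 significant figures; 1.724 has 4.
Division/multiplication keeps the fewest: 4 significant figures.
Rounded: 60.44 Pa.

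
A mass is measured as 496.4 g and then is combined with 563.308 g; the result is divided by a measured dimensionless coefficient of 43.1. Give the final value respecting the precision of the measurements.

496.4 g + 563.308 g = 1059.708 g; the sum is limited to 1 decimal place (5 s.f.).
Carrying full precision, 1059.708 ÷ 43.1 = 24.5871925754… g; 43.1 has 3 s.f., so the result keeps min(5, 3) = 3 s.f.
Rounded to 3 significant figures: 24.6 g.

24.6 g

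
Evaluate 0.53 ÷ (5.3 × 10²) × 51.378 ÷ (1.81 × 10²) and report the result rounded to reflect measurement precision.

0.53 ÷ (5.3 × 10²) × 51.378 ÷ (1.81 × 10²) = 0.000283856353591…
Multiplication/division keeps the fewest significant figures: 0.53 → 2 s.f., 5.3 × 10² → 2 s.f., 51.378 → 5 s.f., 1.81 × 10² → 3 s.f.; limit is 2.
Rounded to 2 significant figures: 2.8 × 10⁻⁴.

2.8 × 10⁻⁴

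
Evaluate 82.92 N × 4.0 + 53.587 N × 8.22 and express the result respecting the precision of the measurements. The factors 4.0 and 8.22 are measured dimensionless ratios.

82.92 × 4.0 = 331.68 → 3.3 × 10² N (2 s.f., last digit at the 10^1 place).
53.587 × 8.22 = 440.48514 → 440. N (3 s.f., last digit at the 10^0 place).
Sum: 772.16514 N; keep the coarser place, 10^1.
Result: 7.7 × 10² N.

7.7 × 10² N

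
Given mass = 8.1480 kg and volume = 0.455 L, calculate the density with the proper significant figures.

17.9 kg/L

density = 8.1480 kg ÷ 0.455 L = 17.9076923077… kg/L.
8.1480 has 5 significant figures; 0.455 has 3.
Division/multiplication keeps the fewest: 3 significant figures.
Rounded: 17.9 kg/L.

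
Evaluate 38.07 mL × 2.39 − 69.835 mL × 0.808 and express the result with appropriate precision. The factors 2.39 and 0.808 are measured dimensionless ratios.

38.07 × 2.39 = 90.9873 → 91.0 mL (3 s.f., last digit at the 10^-1 place).
69.835 × 0.808 = 56.42668 → 56.4 mL (3 s.f., last digit at the 10^-1 place).
Difference: 34.56062 mL; keep the coarser place, 10^-1.
Result: 34.6 mL.

34.6 mL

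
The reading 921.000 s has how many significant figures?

921.000: trailing zeros after a decimal point are significant.

6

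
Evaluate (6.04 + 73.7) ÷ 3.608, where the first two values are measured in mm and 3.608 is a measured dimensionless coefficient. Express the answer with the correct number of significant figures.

6.04 mm + 73.7 mm = 79.74 mm; the sum is limited to 1 decimal place (3 s.f.).
Carrying full precision, 79.74 ÷ 3.608 = 22.100886918… mm; 3.608 has 4 s.f., so the result keeps min(3, 4) = 3 s.f.
Rounded to 3 significant figures: 22.1 mm.

22.1 mm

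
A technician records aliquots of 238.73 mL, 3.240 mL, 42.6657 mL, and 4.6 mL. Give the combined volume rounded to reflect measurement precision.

238.73 mL + 3.240 mL + 42.6657 mL + 4.6 mL = 289.2357 mL.
Addition/subtraction keeps the fewest decimal places: 238.73 → 2 decimal places, 3.240 → 3 decimal places, 42.6657 → 4 decimal places, 4.6 → 1 decimal place; limit is 1.
Rounded to 1 decimal place: 289.2 mL.

289.2 mL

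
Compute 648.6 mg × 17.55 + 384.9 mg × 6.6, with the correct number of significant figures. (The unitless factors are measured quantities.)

648.6 × 17.55 = 11382.93 → 1.138 × 10^4 mg (4 s.f., last digit at the 10^1 place).
384.9 × 6.6 = 2540.34 → 2.5 × 10^3 mg (2 s.f., last digit at the 10^2 place).
Sum: 13923.27 mg; keep the coarser place, 10^2.
Result: 1.39 × 10^4 mg.

1.39 × 10^4 mg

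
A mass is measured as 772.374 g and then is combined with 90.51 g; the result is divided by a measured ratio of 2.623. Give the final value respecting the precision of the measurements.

329.0 g

772.374 g + 90.51 g = 862.884 g; the sum is limited to 2 decimal places (5 s.f.).
Carrying full precision, 862.884 ÷ 2.623 = 328.968356843… g; 2.623 has 4 s.f., so the result keeps min(5, 4) = 4 s.f.
Rounded to 4 significant figures: 329.0 g.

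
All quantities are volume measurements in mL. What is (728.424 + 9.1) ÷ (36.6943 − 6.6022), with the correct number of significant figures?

24.51

728.424 + 9.1 = 737.524, limited to 1 d.p. → 4 s.f.; 36.6943 − 6.6022 = 30.0921, limited to 4 d.p. → 6 s.f.
Carrying full precision, 737.524 ÷ 30.0921 = 24.5088910378…; keep min(4, 6) = 4 s.f.
Rounded to 4 significant figures: 24.51.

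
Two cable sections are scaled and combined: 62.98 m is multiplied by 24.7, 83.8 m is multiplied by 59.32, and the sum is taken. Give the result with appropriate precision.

6.53 × 10^3 m

62.98 × 24.7 = 1555.606 → 1.56 × 10^3 m (3 s.f., last digit at the 10^1 place).
83.8 × 59.32 = 4971.016 → 4.97 × 10^3 m (3 s.f., last digit at the 10^1 place).
Sum: 6526.622 m; keep the coarser place, 10^1.
Result: 6.53 × 10^3 m.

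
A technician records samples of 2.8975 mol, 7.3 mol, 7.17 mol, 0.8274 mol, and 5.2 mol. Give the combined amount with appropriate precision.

23.4 mol

2.8975 mol + 7.3 mol + 7.17 mol + 0.8274 mol + 5.2 mol = 23.3949 mol.
Addition/subtraction keeps the fewest decimal places: 2.8975 → 4 decimal places, 7.3 → 1 decimal place, 7.17 → 2 decimal places, 0.8274 → 4 decimal places, 5.2 → 1 decimal place; limit is 1.
Rounded to 1 decimal place: 23.4 mol.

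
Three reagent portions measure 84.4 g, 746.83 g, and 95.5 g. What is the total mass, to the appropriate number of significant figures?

926.7 g

84.4 g + 746.83 g + 95.5 g = 926.73 g.
Addition/subtraction keeps the fewest decimal places: 84.4 → 1 decimal place, 746.83 → 2 decimal places, 95.5 → 1 decimal place; limit is 1.
Rounded to 1 decimal place: 926.7 g.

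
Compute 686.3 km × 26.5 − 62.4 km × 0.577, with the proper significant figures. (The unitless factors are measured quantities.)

686.3 × 26.5 = 18186.95 → 1.82 × 10⁴ km (3 s.f., last digit at the 10^2 place).
62.4 × 0.577 = 36.0048 → 36.0 km (3 s.f., last digit at the 10^-1 place).
Difference: 18150.9452 km; keep the coarser place, 10^2.
Result: 1.82 × 10⁴ km.

1.82 × 10⁴ km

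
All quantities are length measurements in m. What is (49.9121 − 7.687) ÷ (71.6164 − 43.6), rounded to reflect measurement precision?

49.9121 − 7.687 = 42.2251, limited to 3 d.p. → 5 s.f.; 71.6164 − 43.6 = 28.0164, limited to 1 d.p. → 3 s.f.
Carrying full precision, 42.2251 ÷ 28.0164 = 1.50715652261…; keep min(5, 3) = 3 s.f.
Rounded to 3 significant figures: 1.51.

1.51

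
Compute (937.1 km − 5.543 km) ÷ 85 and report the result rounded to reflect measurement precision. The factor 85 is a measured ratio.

937.1 km − 5.543 km = 931.557 km; the difference is limited to 1 decimal place (4 s.f.).
Carrying full precision, 931.557 ÷ 85 = 10.9594941176… km; 85 has 2 s.f., so the result keeps min(4, 2) = 2 s.f.
Rounded to 2 significant figures: 11 km.

11 km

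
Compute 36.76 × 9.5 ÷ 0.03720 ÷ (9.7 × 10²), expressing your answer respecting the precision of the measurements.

36.76 × 9.5 ÷ 0.03720 ÷ (9.7 × 10²) = 9.67797361712…
Multiplication/division keeps the fewest significant figures: 36.76 → 4 s.f., 9.5 → 2 s.f., 0.03720 → 4 s.f., 9.7 × 10² → 2 s.f.; limit is 2.
Rounded to 2 significant figures: 9.7.

9.7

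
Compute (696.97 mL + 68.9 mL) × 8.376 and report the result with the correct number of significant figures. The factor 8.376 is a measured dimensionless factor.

6415 mL

696.97 mL + 68.9 mL = 765.87 mL; the sum is limited to 1 decimal place (4 s.f.).
Carrying full precision, 765.87 × 8.376 = 6414.92712 mL; 8.376 has 4 s.f., so the result keeps min(4, 4) = 4 s.f.
Rounded to 4 significant figures: 6415 mL.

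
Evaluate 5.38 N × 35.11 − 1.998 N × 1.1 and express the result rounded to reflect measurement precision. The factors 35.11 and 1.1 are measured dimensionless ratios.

1.87 × 10² N

5.38 × 35.11 = 188.8918 → 189 N (3 s.f., last digit at the 10^0 place).
1.998 × 1.1 = 2.1978 → 2.2 N (2 s.f., last digit at the 10^-1 place).
Difference: 186.694 N; keep the coarser place, 10^0.
Result: 1.87 × 10² N.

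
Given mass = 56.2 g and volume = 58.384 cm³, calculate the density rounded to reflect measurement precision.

0.963 g/cm³

density = 56.2 g ÷ 58.384 cm³ = 0.962592491093… g/cm³.
56.2 has 3 significant figures; 58.384 has 5.
Division/multiplication keeps the fewest: 3 significant figures.
Rounded: 0.963 g/cm³.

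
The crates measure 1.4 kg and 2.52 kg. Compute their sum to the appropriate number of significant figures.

3.9 kg

1.4 kg + 2.52 kg = 3.92 kg.
Addition/subtraction keeps the fewest decimal places: 1.4 → 1 decimal place, 2.52 → 2 decimal places; limit is 1.
Rounded to 1 decimal place: 3.9 kg.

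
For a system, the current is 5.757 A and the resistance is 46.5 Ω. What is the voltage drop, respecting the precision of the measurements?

voltage drop = 5.757 A × 46.5 Ω = 267.7005 V.
5.757 has 4 significant figures; 46.5 has 3.
Division/multiplication keeps the fewest: 3 significant figures.
Rounded: 268 V.

268 V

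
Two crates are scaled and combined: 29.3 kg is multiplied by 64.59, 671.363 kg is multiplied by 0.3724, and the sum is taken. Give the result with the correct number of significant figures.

2.14 × 10³ kg

29.3 × 64.59 = 1892.487 → 1.89 × 10³ kg (3 s.f., last digit at the 10^1 place).
671.363 × 0.3724 = 250.0155812 → 2.500 × 10² kg (4 s.f., last digit at the 10^-1 place).
Sum: 2142.5025812 kg; keep the coarser place, 10^1.
Result: 2.14 × 10³ kg.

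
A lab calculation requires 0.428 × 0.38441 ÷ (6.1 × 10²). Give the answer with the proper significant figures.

0.428 × 0.38441 ÷ (6.1 × 10²) = 0.000269717180328…
Multiplication/division keeps the fewest significant figures: 0.428 → 3 s.f., 0.38441 → 5 s.f., 6.1 × 10² → 2 s.f.; limit is 2.
Rounded to 2 significant figures: 2.7 × 10⁻⁴.

2.7 × 10⁻⁴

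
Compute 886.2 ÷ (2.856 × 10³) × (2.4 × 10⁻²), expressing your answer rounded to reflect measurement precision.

886.2 ÷ (2.856 × 10³) × (2.4 × 10⁻²) = 0.00744705882353…
Multiplication/division keeps the fewest significant figures: 886.2 → 4 s.f., 2.856 × 10³ → 4 s.f., 2.4 × 10⁻² → 2 s.f.; limit is 2.
Rounded to 2 significant figures: 0.0074.

0.0074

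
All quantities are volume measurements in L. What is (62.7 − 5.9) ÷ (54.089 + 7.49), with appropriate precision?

0.922

62.7 − 5.9 = 56.8, limited to 1 d.p. → 3 s.f.; 54.089 + 7.49 = 61.579, limited to 2 d.p. → 4 s.f.
Carrying full precision, 56.8 ÷ 61.579 = 0.922392374024…; keep min(3, 4) = 3 s.f.
Rounded to 3 significant figures: 0.922.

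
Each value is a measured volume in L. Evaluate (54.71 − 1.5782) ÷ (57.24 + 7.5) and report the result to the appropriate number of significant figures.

54.71 − 1.5782 = 53.1318, limited to 2 d.p. → 4 s.f.; 57.24 + 7.5 = 64.74, limited to 1 d.p. → 3 s.f.
Carrying full precision, 53.1318 ÷ 64.74 = 0.820695088044…; keep min(4, 3) = 3 s.f.
Rounded to 3 significant figures: 0.821.

0.821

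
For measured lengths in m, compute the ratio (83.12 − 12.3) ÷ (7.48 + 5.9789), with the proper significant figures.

5.26

83.12 − 12.3 = 70.82, limited to 1 d.p. → 3 s.f.; 7.48 + 5.9789 = 13.4589, limited to 2 d.p. → 4 s.f.
Carrying full precision, 70.82 ÷ 13.4589 = 5.26194562706…; keep min(3, 4) = 3 s.f.
Rounded to 3 significant figures: 5.26.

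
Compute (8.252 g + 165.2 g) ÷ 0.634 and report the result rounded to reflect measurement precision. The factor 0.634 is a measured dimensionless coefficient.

274 g

8.252 g + 165.2 g = 173.452 g; the sum is limited to 1 decimal place (4 s.f.).
Carrying full precision, 173.452 ÷ 0.634 = 273.583596215… g; 0.634 has 3 s.f., so the result keeps min(4, 3) = 3 s.f.
Rounded to 3 significant figures: 274 g.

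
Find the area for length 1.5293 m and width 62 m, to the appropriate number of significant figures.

area = 1.5293 m × 62 m = 94.8166 m².
1.5293 has 5 significant figures; 62 has 2.
Division/multiplication keeps the fewest: 2 significant figures.
Rounded: 95 m².

95 m²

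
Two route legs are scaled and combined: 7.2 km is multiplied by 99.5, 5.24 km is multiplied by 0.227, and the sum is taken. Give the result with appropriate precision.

7.2 × 10^2 km

7.2 × 99.5 = 716.4 → 7.2 × 10^2 km (2 s.f., last digit at the 10^1 place).
5.24 × 0.227 = 1.18948 → 1.19 km (3 s.f., last digit at the 10^-2 place).
Sum: 717.58948 km; keep the coarser place, 10^1.
Result: 7.2 × 10^2 km.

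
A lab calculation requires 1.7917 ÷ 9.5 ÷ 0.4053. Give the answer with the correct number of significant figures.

0.47

1.7917 ÷ 9.5 ÷ 0.4053 = 0.465334320257…
Multiplication/division keeps the fewest significant figures: 1.7917 → 5 s.f., 9.5 → 2 s.f., 0.4053 → 4 s.f.; limit is 2.
Rounded to 2 significant figures: 0.47.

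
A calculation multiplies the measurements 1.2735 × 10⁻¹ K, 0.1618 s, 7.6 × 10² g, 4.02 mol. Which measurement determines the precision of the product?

7.6 × 10² g

1.2735 × 10⁻¹ K → 5 s.f.; 0.1618 s → 4 s.f.; 7.6 × 10² g → 2 s.f.; 4.02 mol → 3 s.f.
The fewest is 2 significant figures, from 7.6 × 10² g.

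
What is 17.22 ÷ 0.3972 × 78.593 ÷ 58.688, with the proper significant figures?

17.22 ÷ 0.3972 × 78.593 ÷ 58.688 = 58.0575178444…
Multiplication/division keeps the fewest significant figures: 17.22 → 4 s.f., 0.3972 → 4 s.f., 78.593 → 5 s.f., 58.688 → 5 s.f.; limit is 4.
Rounded to 4 significant figures: 58.06.

58.06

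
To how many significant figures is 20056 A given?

20056: zeros between nonzero digits are significant.

5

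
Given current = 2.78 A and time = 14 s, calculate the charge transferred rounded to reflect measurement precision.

39 C

charge transferred = 2.78 A × 14 s = 38.92 C.
2.78 has 3 significant figures; 14 has 2.
Division/multiplication keeps the fewest: 2 significant figures.
Rounded: 39 C.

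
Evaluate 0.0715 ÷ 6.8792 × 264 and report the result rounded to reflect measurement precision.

2.74

0.0715 ÷ 6.8792 × 264 = 2.74392371206…
Multiplication/division keeps the fewest significant figures: 0.0715 → 3 s.f., 6.8792 → 5 s.f., 264 → 3 s.f.; limit is 3.
Rounded to 3 significant figures: 2.74.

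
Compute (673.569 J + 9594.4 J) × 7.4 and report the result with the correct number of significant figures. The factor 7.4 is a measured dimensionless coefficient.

7.6 × 10^4 J

673.569 J + 9594.4 J = 10267.969 J; the sum is limited to 1 decimal place (6 s.f.).
Carrying full precision, 10267.969 × 7.4 = 75982.9706 J; 7.4 has 2 s.f., so the result keeps min(6, 2) = 2 s.f.
Rounded to 2 significant figures: 7.6 × 10^4 J.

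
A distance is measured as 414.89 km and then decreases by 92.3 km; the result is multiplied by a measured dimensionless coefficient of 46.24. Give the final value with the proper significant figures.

414.89 km − 92.3 km = 322.59 km; the difference is limited to 1 decimal place (4 s.f.).
Carrying full precision, 322.59 × 46.24 = 14916.5616 km; 46.24 has 4 s.f., so the result keeps min(4, 4) = 4 s.f.
Rounded to 4 significant figures: 1.492 × 10^4 km.

1.492 × 10^4 km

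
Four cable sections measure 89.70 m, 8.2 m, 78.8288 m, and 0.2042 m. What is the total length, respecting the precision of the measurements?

1.769 × 10^2 m

89.70 m + 8.2 m + 78.8288 m + 0.2042 m = 176.9330 m.
Addition/subtraction keeps the fewest decimal places: 89.70 → 2 decimal places, 8.2 → 1 decimal place, 78.8288 → 4 decimal places, 0.2042 → 4 decimal places; limit is 1.
Rounded to 1 decimal place: 1.769 × 10^2 m.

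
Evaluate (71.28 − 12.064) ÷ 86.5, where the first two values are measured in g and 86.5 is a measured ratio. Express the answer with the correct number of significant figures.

71.28 g − 12.064 g = 59.216 g; the difference is limited to 2 decimal places (4 s.f.).
Carrying full precision, 59.216 ÷ 86.5 = 0.684578034682… g; 86.5 has 3 s.f., so the result keeps min(4, 3) = 3 s.f.
Rounded to 3 significant figures: 0.685 g.

0.685 g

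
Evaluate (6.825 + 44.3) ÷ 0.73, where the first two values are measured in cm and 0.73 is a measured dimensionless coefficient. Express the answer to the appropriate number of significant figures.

6.825 cm + 44.3 cm = 51.125 cm; the sum is limited to 1 decimal place (3 s.f.).
Carrying full precision, 51.125 ÷ 0.73 = 70.0342465753… cm; 0.73 has 2 s.f., so the result keeps min(3, 2) = 2 s.f.
Rounded to 2 significant figures: 7.0 × 10¹ cm.

7.0 × 10¹ cm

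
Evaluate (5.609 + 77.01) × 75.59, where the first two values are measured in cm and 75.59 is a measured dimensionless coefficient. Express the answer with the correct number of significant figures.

5.609 cm + 77.01 cm = 82.619 cm; the sum is limited to 2 decimal places (4 s.f.).
Carrying full precision, 82.619 × 75.59 = 6245.17021 cm; 75.59 has 4 s.f., so the result keeps min(4, 4) = 4 s.f.
Rounded to 4 significant figures: 6245 cm.

6245 cm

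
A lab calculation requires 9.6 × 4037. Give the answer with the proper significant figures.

9.6 × 4037 = 38755.2
Multiplication/division keeps the fewest significant figures: 9.6 → 2 s.f., 4037 → 4 s.f.; limit is 2.
Rounded to 2 significant figures: 3.9 × 10^4.

3.9 × 10^4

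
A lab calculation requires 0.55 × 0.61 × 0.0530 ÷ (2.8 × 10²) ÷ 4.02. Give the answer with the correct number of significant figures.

1.6 × 10⁻⁵

0.55 × 0.61 × 0.0530 ÷ (2.8 × 10²) ÷ 4.02 = 0.0000157973525231…
Multiplication/division keeps the fewest significant figures: 0.55 → 2 s.f., 0.61 → 2 s.f., 0.0530 → 3 s.f., 2.8 × 10² → 2 s.f., 4.02 → 3 s.f.; limit is 2.
Rounded to 2 significant figures: 1.6 × 10⁻⁵.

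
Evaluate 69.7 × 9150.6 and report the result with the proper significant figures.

69.7 × 9150.6 = 637796.82
Multiplication/division keeps the fewest significant figures: 69.7 → 3 s.f., 9150.6 → 5 s.f.; limit is 3.
Rounded to 3 significant figures: 6.38 × 10^5.

6.38 × 10^5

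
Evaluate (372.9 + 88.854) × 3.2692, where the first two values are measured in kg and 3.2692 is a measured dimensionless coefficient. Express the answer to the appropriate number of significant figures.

1510. kg

372.9 kg + 88.854 kg = 461.754 kg; the sum is limited to 1 decimal place (4 s.f.).
Carrying full precision, 461.754 × 3.2692 = 1509.5661768 kg; 3.2692 has 5 s.f., so the result keeps min(4, 5) = 4 s.f.
Rounded to 4 significant figures: 1510. kg.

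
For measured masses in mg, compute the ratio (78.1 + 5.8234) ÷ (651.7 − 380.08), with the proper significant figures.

78.1 + 5.8234 = 83.9234, limited to 1 d.p. → 3 s.f.; 651.7 − 380.08 = 271.62, limited to 1 d.p. → 4 s.f.
Carrying full precision, 83.9234 ÷ 271.62 = 0.308973566011…; keep min(3, 4) = 3 s.f.
Rounded to 3 significant figures: 0.309.

0.309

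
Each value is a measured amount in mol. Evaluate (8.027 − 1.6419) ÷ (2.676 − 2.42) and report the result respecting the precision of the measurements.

8.027 − 1.6419 = 6.3851, limited to 3 d.p. → 4 s.f.; 2.676 − 2.42 = 0.256, limited to 2 d.p. → 2 s.f.
Carrying full precision, 6.3851 ÷ 0.256 = 24.941796875; keep min(4, 2) = 2 s.f.
Rounded to 2 significant figures: 25.

25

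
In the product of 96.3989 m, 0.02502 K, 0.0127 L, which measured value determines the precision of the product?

0.0127 L

96.3989 m → 6 s.f.; 0.02502 K → 4 s.f.; 0.0127 L → 3 s.f.
The fewest is 3 significant figures, from 0.0127 L.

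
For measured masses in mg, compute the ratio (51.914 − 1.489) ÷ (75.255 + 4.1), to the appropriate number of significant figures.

51.914 − 1.489 = 50.425, limited to 3 d.p. → 5 s.f.; 75.255 + 4.1 = 79.355, limited to 1 d.p. → 3 s.f.
Carrying full precision, 50.425 ÷ 79.355 = 0.635435700334…; keep min(5, 3) = 3 s.f.
Rounded to 3 significant figures: 0.635.

0.635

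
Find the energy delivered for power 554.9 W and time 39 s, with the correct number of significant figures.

energy delivered = 554.9 W × 39 s = 21641.1 J.
554.9 has 4 significant figures; 39 has 2.
Division/multiplication keeps the fewest: 2 significant figures.
Rounded: 2.2 × 10⁴ J.

2.2 × 10⁴ J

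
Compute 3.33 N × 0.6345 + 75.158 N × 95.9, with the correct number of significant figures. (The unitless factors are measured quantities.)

3.33 × 0.6345 = 2.112885 → 2.11 N (3 s.f., last digit at the 10^-2 place).
75.158 × 95.9 = 7207.6522 → 7.21 × 10^3 N (3 s.f., last digit at the 10^1 place).
Sum: 7209.765085 N; keep the coarser place, 10^1.
Result: 7.21 × 10^3 N.

7.21 × 10^3 N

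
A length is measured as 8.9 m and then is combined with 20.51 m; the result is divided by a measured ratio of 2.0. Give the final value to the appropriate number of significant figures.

8.9 m + 20.51 m = 29.41 m; the sum is limited to 1 decimal place (3 s.f.).
Carrying full precision, 29.41 ÷ 2.0 = 14.705 m; 2.0 has 2 s.f., so the result keeps min(3, 2) = 2 s.f.
Rounded to 2 significant figures: 15 m.

15 m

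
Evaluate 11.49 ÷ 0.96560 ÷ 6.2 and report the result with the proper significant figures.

11.49 ÷ 0.96560 ÷ 6.2 = 1.91924793543…
Multiplication/division keeps the fewest significant figures: 11.49 → 4 s.f., 0.96560 → 5 s.f., 6.2 → 2 s.f.; limit is 2.
Rounded to 2 significant figures: 1.9.

1.9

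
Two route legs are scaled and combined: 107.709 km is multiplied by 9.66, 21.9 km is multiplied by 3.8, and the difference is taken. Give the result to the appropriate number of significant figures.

107.709 × 9.66 = 1040.46894 → 1.04 × 10³ km (3 s.f., last digit at the 10^1 place).
21.9 × 3.8 = 83.22 → 83 km (2 s.f., last digit at the 10^0 place).
Difference: 957.24894 km; keep the coarser place, 10^1.
Result: 9.6 × 10² km.

9.6 × 10² km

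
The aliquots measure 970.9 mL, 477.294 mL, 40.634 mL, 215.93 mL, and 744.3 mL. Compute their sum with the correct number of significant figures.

970.9 mL + 477.294 mL + 40.634 mL + 215.93 mL + 744.3 mL = 2449.058 mL.
Addition/subtraction keeps the fewest decimal places: 970.9 → 1 decimal place, 477.294 → 3 decimal places, 40.634 → 3 decimal places, 215.93 → 2 decimal places, 744.3 → 1 decimal place; limit is 1.
Rounded to 1 decimal place: 2449.1 mL.

2449.1 mL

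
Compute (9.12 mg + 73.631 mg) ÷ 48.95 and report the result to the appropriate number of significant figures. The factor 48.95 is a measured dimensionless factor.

9.12 mg + 73.631 mg = 82.751 mg; the sum is limited to 2 decimal places (4 s.f.).
Carrying full precision, 82.751 ÷ 48.95 = 1.69052093973… mg; 48.95 has 4 s.f., so the result keeps min(4, 4) = 4 s.f.
Rounded to 4 significant figures: 1.691 mg.

1.691 mg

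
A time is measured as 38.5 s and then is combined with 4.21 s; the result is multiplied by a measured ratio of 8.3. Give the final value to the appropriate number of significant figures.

3.5 × 10^2 s

38.5 s + 4.21 s = 42.71 s; the sum is limited to 1 decimal place (3 s.f.).
Carrying full precision, 42.71 × 8.3 = 354.493 s; 8.3 has 2 s.f., so the result keeps min(3, 2) = 2 s.f.
Rounded to 2 significant figures: 3.5 × 10^2 s.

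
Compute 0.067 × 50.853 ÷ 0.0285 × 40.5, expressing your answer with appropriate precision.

4.8 × 10³

0.067 × 50.853 ÷ 0.0285 × 40.5 = 4841.74089474…
Multiplication/division keeps the fewest significant figures: 0.067 → 2 s.f., 50.853 → 5 s.f., 0.0285 → 3 s.f., 40.5 → 3 s.f.; limit is 2.
Rounded to 2 significant figures: 4.8 × 10³.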